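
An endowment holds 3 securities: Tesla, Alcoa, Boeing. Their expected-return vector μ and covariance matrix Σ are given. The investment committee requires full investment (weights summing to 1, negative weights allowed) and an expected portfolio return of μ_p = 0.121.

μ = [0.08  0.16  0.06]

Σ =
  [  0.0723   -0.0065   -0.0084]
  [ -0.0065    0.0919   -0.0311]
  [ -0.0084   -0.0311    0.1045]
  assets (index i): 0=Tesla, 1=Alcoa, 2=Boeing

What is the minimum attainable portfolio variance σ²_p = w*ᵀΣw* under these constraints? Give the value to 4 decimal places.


p=Σ⁻¹μ = [1.4749  2.3127  1.3810]
q=Σ⁻¹𝟙 = [17.2935  17.5843  16.1927]
a=μᵀp=0.570877  b=𝟙ᵀp=5.168533  c=𝟙ᵀq=51.070503  D=ac−b²=2.441258
λ₁=(c·0.121−b)/D = (51.070503·0.121−5.168533)/2.441258 = 0.414130
λ₂=(a−b·0.121)/D = (0.570877−5.168533·0.121)/2.441258 = -0.022331
w* = 0.414130·p + -0.022331·q:
  w_0 = 0.414130·1.4749 + -0.022331·17.2935 = 0.2246  (Tesla)
  w_1 = 0.414130·2.3127 + -0.022331·17.5843 = 0.5651  (Alcoa)
  w_2 = 0.414130·1.3810 + -0.022331·16.1927 = 0.2103  (Boeing)
Σw_i=1.0000  μᵀw=0.1210
σ²=wᵀΣw=λ₁·μ_p+λ₂ = 0.414130·0.121 + -0.022331 = 0.027779 ≈ 0.0278

0.0278


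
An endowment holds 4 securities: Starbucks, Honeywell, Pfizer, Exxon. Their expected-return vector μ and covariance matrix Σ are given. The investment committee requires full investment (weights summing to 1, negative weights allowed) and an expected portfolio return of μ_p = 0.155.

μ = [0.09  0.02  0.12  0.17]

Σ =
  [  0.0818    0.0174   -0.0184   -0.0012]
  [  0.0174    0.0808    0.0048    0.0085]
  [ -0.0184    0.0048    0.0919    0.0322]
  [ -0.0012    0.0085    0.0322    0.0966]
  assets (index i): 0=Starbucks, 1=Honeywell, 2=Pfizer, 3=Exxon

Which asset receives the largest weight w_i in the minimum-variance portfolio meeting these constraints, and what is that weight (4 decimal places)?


Exxon (0.5036)

g=Σ⁻¹μ = [1.4284  -0.2765  1.1038  1.4340]
h=Σ⁻¹𝟙 = [13.0048  8.2811  10.8969  6.1525]
a=μᵀg=0.499252  b=𝟙ᵀg=3.689620  c=𝟙ᵀh=38.335413  D=ac−b²=5.525736
λ₁=(c·0.155−b)/D = (38.335413·0.155−3.689620)/5.525736 = 0.407614
λ₂=(a−b·0.155)/D = (0.499252−3.689620·0.155)/5.525736 = -0.013146
w* = 0.407614·g + -0.013146·h:
  w_0 = 0.407614·1.4284 + -0.013146·13.0048 = 0.4113  (Starbucks)
  w_1 = 0.407614·-0.2765 + -0.013146·8.2811 = -0.2216  (Honeywell)
  w_2 = 0.407614·1.1038 + -0.013146·10.8969 = 0.3067  (Pfizer)
  w_3 = 0.407614·1.4340 + -0.013146·6.1525 = 0.5036  (Exxon)
Σw_i=1.0000  μᵀw=0.1550
σ²=wᵀΣw=λ₁·μ_p+λ₂ = 0.407614·0.155 + -0.013146 = 0.050035 ≈ 0.0500


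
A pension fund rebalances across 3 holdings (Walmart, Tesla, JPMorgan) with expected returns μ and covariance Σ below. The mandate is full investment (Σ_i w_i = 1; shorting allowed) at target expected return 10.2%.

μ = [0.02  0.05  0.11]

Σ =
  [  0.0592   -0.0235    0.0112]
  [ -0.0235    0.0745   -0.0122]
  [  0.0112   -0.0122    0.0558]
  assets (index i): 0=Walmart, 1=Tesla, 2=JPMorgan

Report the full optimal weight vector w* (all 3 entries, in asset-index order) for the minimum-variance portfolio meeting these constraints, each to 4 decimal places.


-0.0907  0.2693  0.8213

x=Σ⁻¹μ = [0.3864  1.1441  2.1439]
y=Σ⁻¹𝟙 = [22.7719  23.6385  18.5187]
a=μᵀx=0.300764  b=𝟙ᵀx=3.674421  c=𝟙ᵀy=64.929080  D=ac−b²=6.026964
λ₁=(c·0.102−b)/D = (64.929080·0.102−3.674421)/6.026964 = 0.489192
λ₂=(a−b·0.102)/D = (0.300764−3.674421·0.102)/6.026964 = -0.012283
w* = 0.489192·x + -0.012283·y:
  w_0 = 0.489192·0.3864 + -0.012283·22.7719 = -0.0907  (Walmart)
  w_1 = 0.489192·1.1441 + -0.012283·23.6385 = 0.2693  (Tesla)
  w_2 = 0.489192·2.1439 + -0.012283·18.5187 = 0.8213  (JPMorgan)
Σw_i=1.0000  μᵀw=0.1020
σ²=wᵀΣw=λ₁·μ_p+λ₂ = 0.489192·0.102 + -0.012283 = 0.037615 ≈ 0.0376


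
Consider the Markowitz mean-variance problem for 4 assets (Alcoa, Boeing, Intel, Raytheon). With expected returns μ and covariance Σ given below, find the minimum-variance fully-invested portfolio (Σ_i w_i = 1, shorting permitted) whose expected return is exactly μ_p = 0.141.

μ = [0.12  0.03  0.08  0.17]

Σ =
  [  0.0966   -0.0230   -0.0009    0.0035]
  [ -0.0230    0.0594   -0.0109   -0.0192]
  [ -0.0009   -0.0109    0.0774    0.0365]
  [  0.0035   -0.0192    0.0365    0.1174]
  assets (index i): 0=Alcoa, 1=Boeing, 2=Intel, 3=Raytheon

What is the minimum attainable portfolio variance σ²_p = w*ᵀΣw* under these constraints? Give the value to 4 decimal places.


0.0480

u=Σ⁻¹μ = [1.6024  1.7177  0.5874  1.4985]
v=Σ⁻¹𝟙 = [16.9691  28.5923  13.0778  8.6222]
a=μᵀu=0.545565  b=𝟙ᵀu=5.406050  c=𝟙ᵀv=67.261332  D=ac−b²=7.470038
λ₁=(c·0.141−b)/D = (67.261332·0.141−5.406050)/7.470038 = 0.545887
λ₂=(a−b·0.141)/D = (0.545565−5.406050·0.141)/7.470038 = -0.029008
w* = 0.545887·u + -0.029008·v:
  w_0 = 0.545887·1.6024 + -0.029008·16.9691 = 0.3825  (Alcoa)
  w_1 = 0.545887·1.7177 + -0.029008·28.5923 = 0.1083  (Boeing)
  w_2 = 0.545887·0.5874 + -0.029008·13.0778 = -0.0587  (Intel)
  w_3 = 0.545887·1.4985 + -0.029008·8.6222 = 0.5679  (Raytheon)
Σw_i=1.0000  μᵀw=0.1410
σ²=wᵀΣw=λ₁·μ_p+λ₂ = 0.545887·0.141 + -0.029008 = 0.047962 ≈ 0.0480


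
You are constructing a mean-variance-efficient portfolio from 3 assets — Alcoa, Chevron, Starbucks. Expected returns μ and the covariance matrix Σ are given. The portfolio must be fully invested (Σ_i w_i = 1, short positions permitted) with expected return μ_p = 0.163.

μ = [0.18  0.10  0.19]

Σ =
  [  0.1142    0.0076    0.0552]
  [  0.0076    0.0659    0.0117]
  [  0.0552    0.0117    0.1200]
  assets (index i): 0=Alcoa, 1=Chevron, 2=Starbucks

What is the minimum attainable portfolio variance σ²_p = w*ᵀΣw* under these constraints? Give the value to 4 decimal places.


x=Σ⁻¹μ = [1.0121  1.2235  0.9985]
y=Σ⁻¹𝟙 = [5.7374  13.7397  4.3545]
a=μᵀx=0.494239  b=𝟙ᵀx=3.234059  c=𝟙ᵀy=23.831623  D=ac−b²=1.319375
λ₁=(c·0.163−b)/D = (23.831623·0.163−3.234059)/1.319375 = 0.493033
λ₂=(a−b·0.163)/D = (0.494239−3.234059·0.163)/1.319375 = -0.024946
w* = 0.493033·x + -0.024946·y:
  w_0 = 0.493033·1.0121 + -0.024946·5.7374 = 0.3559  (Alcoa)
  w_1 = 0.493033·1.2235 + -0.024946·13.7397 = 0.2605  (Chevron)
  w_2 = 0.493033·0.9985 + -0.024946·4.3545 = 0.3836  (Starbucks)
Σw_i=1.0000  μᵀw=0.1630
σ²=wᵀΣw=λ₁·μ_p+λ₂ = 0.493033·0.163 + -0.024946 = 0.055419 ≈ 0.0554

0.0554


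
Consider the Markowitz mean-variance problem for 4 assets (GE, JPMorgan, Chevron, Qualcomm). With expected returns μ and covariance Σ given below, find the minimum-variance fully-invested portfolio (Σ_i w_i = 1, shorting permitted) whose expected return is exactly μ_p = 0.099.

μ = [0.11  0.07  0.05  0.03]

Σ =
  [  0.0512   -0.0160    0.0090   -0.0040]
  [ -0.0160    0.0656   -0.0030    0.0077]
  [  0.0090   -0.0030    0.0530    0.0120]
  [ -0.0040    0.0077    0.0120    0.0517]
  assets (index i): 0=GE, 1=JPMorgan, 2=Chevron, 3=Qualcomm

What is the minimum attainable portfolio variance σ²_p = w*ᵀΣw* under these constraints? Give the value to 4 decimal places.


g=Σ⁻¹μ = [2.6180  1.6795  0.4995  0.4167]
h=Σ⁻¹𝟙 = [24.8426  20.0547  12.2922  15.4244]
a=μᵀg=0.443032  b=𝟙ᵀg=5.213866  c=𝟙ᵀh=72.614023  D=ac−b²=4.985956
λ₁=(c·0.099−b)/D = (72.614023·0.099−5.213866)/4.985956 = 0.396097
λ₂=(a−b·0.099)/D = (0.443032−5.213866·0.099)/4.985956 = -0.014669
w* = 0.396097·g + -0.014669·h:
  w_0 = 0.396097·2.6180 + -0.014669·24.8426 = 0.6726  (GE)
  w_1 = 0.396097·1.6795 + -0.014669·20.0547 = 0.3711  (JPMorgan)
  w_2 = 0.396097·0.4995 + -0.014669·12.2922 = 0.0175  (Chevron)
  w_3 = 0.396097·0.4167 + -0.014669·15.4244 = -0.0612  (Qualcomm)
Σw_i=1.0000  μᵀw=0.0990
σ²=wᵀΣw=λ₁·μ_p+λ₂ = 0.396097·0.099 + -0.014669 = 0.024544 ≈ 0.0245

0.0245


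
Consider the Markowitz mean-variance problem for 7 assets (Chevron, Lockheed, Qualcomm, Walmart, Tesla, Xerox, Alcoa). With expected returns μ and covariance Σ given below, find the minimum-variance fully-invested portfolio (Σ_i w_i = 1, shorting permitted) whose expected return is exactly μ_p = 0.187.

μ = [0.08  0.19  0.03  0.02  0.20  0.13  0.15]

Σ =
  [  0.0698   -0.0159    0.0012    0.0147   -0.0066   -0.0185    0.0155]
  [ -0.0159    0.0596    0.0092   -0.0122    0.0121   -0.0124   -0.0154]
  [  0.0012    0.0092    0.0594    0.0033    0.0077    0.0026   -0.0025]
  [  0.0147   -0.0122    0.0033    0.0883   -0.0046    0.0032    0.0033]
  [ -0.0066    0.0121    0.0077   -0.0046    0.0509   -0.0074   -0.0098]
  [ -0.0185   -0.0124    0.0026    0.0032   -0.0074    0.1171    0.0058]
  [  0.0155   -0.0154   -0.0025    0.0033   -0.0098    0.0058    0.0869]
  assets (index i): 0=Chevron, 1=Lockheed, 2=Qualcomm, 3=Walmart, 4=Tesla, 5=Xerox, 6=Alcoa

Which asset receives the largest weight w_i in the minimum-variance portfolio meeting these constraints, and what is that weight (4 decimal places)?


u=Σ⁻¹μ = [2.4581  4.2576  -0.7628  0.4870  4.1491  2.0998  2.3295]
v=Σ⁻¹𝟙 = [20.4241  25.4560  9.1228  11.1388  20.6020  14.5851  13.5651]
a=μᵀu=2.444655  b=𝟙ᵀu=15.018256  c=𝟙ᵀv=114.893887  D=ac−b²=55.327936
λ₁=(c·0.187−b)/D = (114.893887·0.187−15.018256)/55.327936 = 0.116883
λ₂=(a−b·0.187)/D = (2.444655−15.018256·0.187)/55.327936 = -0.006575
w* = 0.116883·u + -0.006575·v:
  w_0 = 0.116883·2.4581 + -0.006575·20.4241 = 0.1530  (Chevron)
  w_1 = 0.116883·4.2576 + -0.006575·25.4560 = 0.3303  (Lockheed)
  w_2 = 0.116883·-0.7628 + -0.006575·9.1228 = -0.1491  (Qualcomm)
  w_3 = 0.116883·0.4870 + -0.006575·11.1388 = -0.0163  (Walmart)
  w_4 = 0.116883·4.1491 + -0.006575·20.6020 = 0.3495  (Tesla)
  w_5 = 0.116883·2.0998 + -0.006575·14.5851 = 0.1495  (Xerox)
  w_6 = 0.116883·2.3295 + -0.006575·13.5651 = 0.1831  (Alcoa)
Σw_i=1.0000  μᵀw=0.1870
σ²=wᵀΣw=λ₁·μ_p+λ₂ = 0.116883·0.187 + -0.006575 = 0.015283 ≈ 0.0153

Tesla (0.3495)


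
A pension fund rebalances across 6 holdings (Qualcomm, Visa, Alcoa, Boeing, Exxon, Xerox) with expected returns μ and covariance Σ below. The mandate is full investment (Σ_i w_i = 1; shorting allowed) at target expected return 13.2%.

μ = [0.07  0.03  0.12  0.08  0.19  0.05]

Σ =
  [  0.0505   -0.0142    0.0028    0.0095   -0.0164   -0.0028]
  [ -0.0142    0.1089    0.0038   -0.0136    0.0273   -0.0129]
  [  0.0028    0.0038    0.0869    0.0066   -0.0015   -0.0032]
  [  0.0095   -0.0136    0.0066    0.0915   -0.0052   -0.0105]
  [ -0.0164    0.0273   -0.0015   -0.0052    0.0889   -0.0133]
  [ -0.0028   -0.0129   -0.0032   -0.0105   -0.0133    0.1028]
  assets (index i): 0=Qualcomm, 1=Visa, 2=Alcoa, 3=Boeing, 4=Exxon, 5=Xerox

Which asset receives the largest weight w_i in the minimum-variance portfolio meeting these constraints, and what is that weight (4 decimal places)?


x=Σ⁻¹μ = [2.1137  0.0449  1.3323  0.8394  2.7392  1.0312]
y=Σ⁻¹𝟙 = [26.2333  11.6308  10.0921  11.8719  15.6938  15.4588]
a=μᵀx=0.948356  b=𝟙ᵀx=8.100823  c=𝟙ᵀy=90.980766  D=ac−b²=20.658853
λ₁=(c·0.132−b)/D = (90.980766·0.132−8.100823)/20.658853 = 0.189199
λ₂=(a−b·0.132)/D = (0.948356−8.100823·0.132)/20.658853 = -0.005855
w* = 0.189199·x + -0.005855·y:
  w_0 = 0.189199·2.1137 + -0.005855·26.2333 = 0.2463  (Qualcomm)
  w_1 = 0.189199·0.0449 + -0.005855·11.6308 = -0.0596  (Visa)
  w_2 = 0.189199·1.3323 + -0.005855·10.0921 = 0.1930  (Alcoa)
  w_3 = 0.189199·0.8394 + -0.005855·11.8719 = 0.0893  (Boeing)
  w_4 = 0.189199·2.7392 + -0.005855·15.6938 = 0.4264  (Exxon)
  w_5 = 0.189199·1.0312 + -0.005855·15.4588 = 0.1046  (Xerox)
Σw_i=1.0000  μᵀw=0.1320
σ²=wᵀΣw=λ₁·μ_p+λ₂ = 0.189199·0.132 + -0.005855 = 0.019120 ≈ 0.0191

Exxon (0.4264)


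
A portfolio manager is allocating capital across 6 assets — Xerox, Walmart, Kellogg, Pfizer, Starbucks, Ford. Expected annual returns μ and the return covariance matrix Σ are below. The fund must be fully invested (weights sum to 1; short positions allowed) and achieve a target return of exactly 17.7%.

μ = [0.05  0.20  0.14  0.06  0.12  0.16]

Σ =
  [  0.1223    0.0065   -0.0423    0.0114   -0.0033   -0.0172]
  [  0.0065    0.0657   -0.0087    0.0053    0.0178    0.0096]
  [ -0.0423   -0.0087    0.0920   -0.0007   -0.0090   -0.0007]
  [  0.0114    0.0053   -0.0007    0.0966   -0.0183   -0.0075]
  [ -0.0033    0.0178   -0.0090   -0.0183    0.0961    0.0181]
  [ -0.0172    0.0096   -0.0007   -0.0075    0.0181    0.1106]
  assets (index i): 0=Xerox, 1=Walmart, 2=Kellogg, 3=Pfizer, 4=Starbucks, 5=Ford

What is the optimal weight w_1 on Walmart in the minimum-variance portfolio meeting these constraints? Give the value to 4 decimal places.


0.5495

g=Σ⁻¹μ = [1.2673  2.7661  2.4665  0.6063  0.8783  1.3166]
h=Σ⁻¹𝟙 = [15.1620  11.1252  20.1286  10.9274  11.0435  9.4950]
a=μᵀg=1.314342  b=𝟙ᵀg=9.301188  c=𝟙ᵀh=77.881538  D=ac−b²=15.850858
λ₁=(c·0.177−b)/D = (77.881538·0.177−9.301188)/15.850858 = 0.282877
λ₂=(a−b·0.177)/D = (1.314342−9.301188·0.177)/15.850858 = -0.020943
w* = 0.282877·g + -0.020943·h:
  w_0 = 0.282877·1.2673 + -0.020943·15.1620 = 0.0409  (Xerox)
  w_1 = 0.282877·2.7661 + -0.020943·11.1252 = 0.5495  (Walmart)
  w_2 = 0.282877·2.4665 + -0.020943·20.1286 = 0.2762  (Kellogg)
  w_3 = 0.282877·0.6063 + -0.020943·10.9274 = -0.0574  (Pfizer)
  w_4 = 0.282877·0.8783 + -0.020943·11.0435 = 0.0172  (Starbucks)
  w_5 = 0.282877·1.3166 + -0.020943·9.4950 = 0.1736  (Ford)
Σw_i=1.0000  μᵀw=0.1770
σ²=wᵀΣw=λ₁·μ_p+λ₂ = 0.282877·0.177 + -0.020943 = 0.029126 ≈ 0.0291


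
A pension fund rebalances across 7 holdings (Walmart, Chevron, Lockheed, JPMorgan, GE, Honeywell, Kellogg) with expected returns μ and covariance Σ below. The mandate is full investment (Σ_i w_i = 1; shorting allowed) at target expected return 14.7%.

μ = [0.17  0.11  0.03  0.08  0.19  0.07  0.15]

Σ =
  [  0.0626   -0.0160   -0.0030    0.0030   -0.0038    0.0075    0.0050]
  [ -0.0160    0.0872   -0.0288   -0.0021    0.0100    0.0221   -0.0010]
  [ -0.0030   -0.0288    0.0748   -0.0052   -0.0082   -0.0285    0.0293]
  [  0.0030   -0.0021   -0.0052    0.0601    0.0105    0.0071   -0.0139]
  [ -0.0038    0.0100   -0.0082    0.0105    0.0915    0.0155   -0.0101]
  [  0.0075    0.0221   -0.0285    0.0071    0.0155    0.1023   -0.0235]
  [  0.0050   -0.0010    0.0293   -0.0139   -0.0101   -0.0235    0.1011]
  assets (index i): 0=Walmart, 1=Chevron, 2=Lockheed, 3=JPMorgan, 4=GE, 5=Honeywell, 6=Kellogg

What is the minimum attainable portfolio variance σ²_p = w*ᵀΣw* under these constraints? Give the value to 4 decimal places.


0.0145

x=Σ⁻¹μ = [3.1843  1.9600  1.1307  1.2841  2.0633  0.2772  1.4650]
y=Σ⁻¹𝟙 = [20.3170  20.4519  25.1614  17.4929  8.9071  10.0181  7.4201]
a=μᵀx=1.524753  b=𝟙ᵀx=11.364509  c=𝟙ᵀy=109.768525  D=ac−b²=38.217868
λ₁=(c·0.147−b)/D = (109.768525·0.147−11.364509)/38.217868 = 0.124849
λ₂=(a−b·0.147)/D = (1.524753−11.364509·0.147)/38.217868 = -0.003816
w* = 0.124849·x + -0.003816·y:
  w_0 = 0.124849·3.1843 + -0.003816·20.3170 = 0.3200  (Walmart)
  w_1 = 0.124849·1.9600 + -0.003816·20.4519 = 0.1667  (Chevron)
  w_2 = 0.124849·1.1307 + -0.003816·25.1614 = 0.0452  (Lockheed)
  w_3 = 0.124849·1.2841 + -0.003816·17.4929 = 0.0936  (JPMorgan)
  w_4 = 0.124849·2.0633 + -0.003816·8.9071 = 0.2236  (GE)
  w_5 = 0.124849·0.2772 + -0.003816·10.0181 = -0.0036  (Honeywell)
  w_6 = 0.124849·1.4650 + -0.003816·7.4201 = 0.1546  (Kellogg)
Σw_i=1.0000  μᵀw=0.1470
σ²=wᵀΣw=λ₁·μ_p+λ₂ = 0.124849·0.147 + -0.003816 = 0.014537 ≈ 0.0145


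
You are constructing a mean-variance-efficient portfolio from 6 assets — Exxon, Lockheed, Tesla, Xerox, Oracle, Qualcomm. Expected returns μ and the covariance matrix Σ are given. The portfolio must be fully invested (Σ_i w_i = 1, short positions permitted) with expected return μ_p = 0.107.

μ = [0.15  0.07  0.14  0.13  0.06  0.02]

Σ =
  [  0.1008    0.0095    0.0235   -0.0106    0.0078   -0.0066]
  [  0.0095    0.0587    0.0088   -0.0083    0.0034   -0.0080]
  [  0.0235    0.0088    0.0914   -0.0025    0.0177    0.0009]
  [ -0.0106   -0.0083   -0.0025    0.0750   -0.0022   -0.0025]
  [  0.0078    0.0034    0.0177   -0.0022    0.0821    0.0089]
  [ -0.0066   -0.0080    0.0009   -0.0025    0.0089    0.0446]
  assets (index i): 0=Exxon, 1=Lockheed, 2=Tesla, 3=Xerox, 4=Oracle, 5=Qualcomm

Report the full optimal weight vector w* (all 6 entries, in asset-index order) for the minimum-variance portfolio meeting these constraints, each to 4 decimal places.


u=Σ⁻¹μ = [1.3911  1.2208  1.0519  2.1388  0.2793  0.9162]
v=Σ⁻¹𝟙 = [9.9175  20.5217  5.3339  18.2874  6.7869  27.1333]
a=μᵀu=0.754519  b=𝟙ᵀu=6.998130  c=𝟙ᵀv=87.980636  D=ac−b²=17.409207
λ₁=(c·0.107−b)/D = (87.980636·0.107−6.998130)/17.409207 = 0.138766
λ₂=(a−b·0.107)/D = (0.754519−6.998130·0.107)/17.409207 = 0.000328
w* = 0.138766·u + 0.000328·v:
  w_0 = 0.138766·1.3911 + 0.000328·9.9175 = 0.1963  (Exxon)
  w_1 = 0.138766·1.2208 + 0.000328·20.5217 = 0.1761  (Lockheed)
  w_2 = 0.138766·1.0519 + 0.000328·5.3339 = 0.1477  (Tesla)
  w_3 = 0.138766·2.1388 + 0.000328·18.2874 = 0.3028  (Xerox)
  w_4 = 0.138766·0.2793 + 0.000328·6.7869 = 0.0410  (Oracle)
  w_5 = 0.138766·0.9162 + 0.000328·27.1333 = 0.1360  (Qualcomm)
Σw_i=1.0000  μᵀw=0.1070
σ²=wᵀΣw=λ₁·μ_p+λ₂ = 0.138766·0.107 + 0.000328 = 0.015176 ≈ 0.0152

0.1963  0.1761  0.1477  0.3028  0.0410  0.1360


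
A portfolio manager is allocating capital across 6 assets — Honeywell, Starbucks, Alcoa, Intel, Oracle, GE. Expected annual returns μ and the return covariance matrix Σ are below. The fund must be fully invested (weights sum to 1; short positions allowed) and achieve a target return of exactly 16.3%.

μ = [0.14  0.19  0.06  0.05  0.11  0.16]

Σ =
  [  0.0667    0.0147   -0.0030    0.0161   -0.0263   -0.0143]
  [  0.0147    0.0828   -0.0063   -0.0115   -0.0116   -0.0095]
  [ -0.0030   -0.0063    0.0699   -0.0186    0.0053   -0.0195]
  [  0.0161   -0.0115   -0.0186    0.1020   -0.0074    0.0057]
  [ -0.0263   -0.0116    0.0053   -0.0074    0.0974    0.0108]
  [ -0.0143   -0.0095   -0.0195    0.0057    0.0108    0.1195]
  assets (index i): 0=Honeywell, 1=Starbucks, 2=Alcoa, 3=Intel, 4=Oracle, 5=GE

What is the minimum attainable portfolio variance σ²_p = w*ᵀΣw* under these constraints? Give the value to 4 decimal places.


g=Σ⁻¹μ = [2.5983  2.5559  1.7917  0.7227  1.8775  1.9412]
h=Σ⁻¹𝟙 = [18.2274  16.1089  22.6643  13.2371  15.3820  13.5068]
a=μᵀg=1.510140  b=𝟙ᵀg=11.487345  c=𝟙ᵀh=99.126504  D=ac−b²=17.735770
λ₁=(c·0.163−b)/D = (99.126504·0.163−11.487345)/17.735770 = 0.263325
λ₂=(a−b·0.163)/D = (1.510140−11.487345·0.163)/17.735770 = -0.020428
w* = 0.263325·g + -0.020428·h:
  w_0 = 0.263325·2.5983 + -0.020428·18.2274 = 0.3119  (Honeywell)
  w_1 = 0.263325·2.5559 + -0.020428·16.1089 = 0.3440  (Starbucks)
  w_2 = 0.263325·1.7917 + -0.020428·22.6643 = 0.0088  (Alcoa)
  w_3 = 0.263325·0.7227 + -0.020428·13.2371 = -0.0801  (Intel)
  w_4 = 0.263325·1.8775 + -0.020428·15.3820 = 0.1802  (Oracle)
  w_5 = 0.263325·1.9412 + -0.020428·13.5068 = 0.2353  (GE)
Σw_i=1.0000  μᵀw=0.1630
σ²=wᵀΣw=λ₁·μ_p+λ₂ = 0.263325·0.163 + -0.020428 = 0.022494 ≈ 0.0225

0.0225


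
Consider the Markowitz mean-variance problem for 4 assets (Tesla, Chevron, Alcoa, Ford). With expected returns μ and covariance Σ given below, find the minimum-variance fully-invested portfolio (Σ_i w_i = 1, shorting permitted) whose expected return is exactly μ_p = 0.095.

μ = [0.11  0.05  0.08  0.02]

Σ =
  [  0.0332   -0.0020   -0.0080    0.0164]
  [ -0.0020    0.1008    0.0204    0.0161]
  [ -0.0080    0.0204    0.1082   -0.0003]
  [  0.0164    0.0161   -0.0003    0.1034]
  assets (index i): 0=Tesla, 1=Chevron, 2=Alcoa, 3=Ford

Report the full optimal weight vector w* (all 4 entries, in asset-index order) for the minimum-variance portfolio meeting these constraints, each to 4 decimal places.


0.6602  0.1337  0.1929  0.0133

p=Σ⁻¹μ = [3.8019  0.4591  0.9326  -0.4784]
q=Σ⁻¹𝟙 = [31.2965  7.9451  10.0678  3.4994]
a=μᵀp=0.506209  b=𝟙ᵀp=4.715282  c=𝟙ᵀq=52.808856  D=ac−b²=4.498441
λ₁=(c·0.095−b)/D = (52.808856·0.095−4.715282)/4.498441 = 0.067036
λ₂=(a−b·0.095)/D = (0.506209−4.715282·0.095)/4.498441 = 0.012951
w* = 0.067036·p + 0.012951·q:
  w_0 = 0.067036·3.8019 + 0.012951·31.2965 = 0.6602  (Tesla)
  w_1 = 0.067036·0.4591 + 0.012951·7.9451 = 0.1337  (Chevron)
  w_2 = 0.067036·0.9326 + 0.012951·10.0678 = 0.1929  (Alcoa)
  w_3 = 0.067036·-0.4784 + 0.012951·3.4994 = 0.0133  (Ford)
Σw_i=1.0000  μᵀw=0.0950
σ²=wᵀΣw=λ₁·μ_p+λ₂ = 0.067036·0.095 + 0.012951 = 0.019319 ≈ 0.0193


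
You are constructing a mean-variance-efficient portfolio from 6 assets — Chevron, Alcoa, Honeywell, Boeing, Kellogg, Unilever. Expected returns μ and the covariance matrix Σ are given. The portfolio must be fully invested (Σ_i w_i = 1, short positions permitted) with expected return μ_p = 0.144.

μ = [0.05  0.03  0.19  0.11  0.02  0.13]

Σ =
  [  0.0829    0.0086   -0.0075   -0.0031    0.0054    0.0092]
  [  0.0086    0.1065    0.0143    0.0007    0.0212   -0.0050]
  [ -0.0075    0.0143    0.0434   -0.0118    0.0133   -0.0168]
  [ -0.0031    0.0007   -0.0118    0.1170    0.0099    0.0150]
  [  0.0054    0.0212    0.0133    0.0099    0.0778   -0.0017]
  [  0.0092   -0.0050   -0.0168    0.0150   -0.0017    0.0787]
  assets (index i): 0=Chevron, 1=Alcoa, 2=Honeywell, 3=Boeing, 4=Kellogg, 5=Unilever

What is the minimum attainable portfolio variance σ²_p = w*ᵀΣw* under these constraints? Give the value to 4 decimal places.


0.0133

u=Σ⁻¹μ = [1.0359  -0.3565  6.3212  1.3539  -0.9142  2.5797]
v=Σ⁻¹𝟙 = [12.7295  3.9154  31.4888  9.5297  4.6673  16.4735]
a=μᵀu=1.708137  b=𝟙ᵀu=10.019975  c=𝟙ᵀv=78.804175  D=ac−b²=34.208439
λ₁=(c·0.144−b)/D = (78.804175·0.144−10.019975)/34.208439 = 0.038816
λ₂=(a−b·0.144)/D = (1.708137−10.019975·0.144)/34.208439 = 0.007754
w* = 0.038816·u + 0.007754·v:
  w_0 = 0.038816·1.0359 + 0.007754·12.7295 = 0.1389  (Chevron)
  w_1 = 0.038816·-0.3565 + 0.007754·3.9154 = 0.0165  (Alcoa)
  w_2 = 0.038816·6.3212 + 0.007754·31.4888 = 0.4895  (Honeywell)
  w_3 = 0.038816·1.3539 + 0.007754·9.5297 = 0.1264  (Boeing)
  w_4 = 0.038816·-0.9142 + 0.007754·4.6673 = 0.0007  (Kellogg)
  w_5 = 0.038816·2.5797 + 0.007754·16.4735 = 0.2279  (Unilever)
Σw_i=1.0000  μᵀw=0.1440
σ²=wᵀΣw=λ₁·μ_p+λ₂ = 0.038816·0.144 + 0.007754 = 0.013344 ≈ 0.0133


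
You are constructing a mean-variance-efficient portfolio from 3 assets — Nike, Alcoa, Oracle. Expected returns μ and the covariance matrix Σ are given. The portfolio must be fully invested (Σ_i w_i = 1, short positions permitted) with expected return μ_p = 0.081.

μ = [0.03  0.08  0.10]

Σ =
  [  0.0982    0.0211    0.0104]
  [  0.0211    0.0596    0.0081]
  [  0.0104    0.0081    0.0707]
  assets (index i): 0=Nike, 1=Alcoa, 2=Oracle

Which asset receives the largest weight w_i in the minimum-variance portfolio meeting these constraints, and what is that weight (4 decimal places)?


Alcoa (0.4384)

u=Σ⁻¹μ = [-0.0886  1.1983  1.2902]
v=Σ⁻¹𝟙 = [6.1442  13.0064  11.7503]
a=μᵀu=0.222224  b=𝟙ᵀu=2.399869  c=𝟙ᵀv=30.900916  D=ac−b²=1.107549
λ₁=(c·0.081−b)/D = (30.900916·0.081−2.399869)/1.107549 = 0.093093
λ₂=(a−b·0.081)/D = (0.222224−2.399869·0.081)/1.107549 = 0.025132
w* = 0.093093·u + 0.025132·v:
  w_0 = 0.093093·-0.0886 + 0.025132·6.1442 = 0.1462  (Nike)
  w_1 = 0.093093·1.1983 + 0.025132·13.0064 = 0.4384  (Alcoa)
  w_2 = 0.093093·1.2902 + 0.025132·11.7503 = 0.4154  (Oracle)
Σw_i=1.0000  μᵀw=0.0810
σ²=wᵀΣw=λ₁·μ_p+λ₂ = 0.093093·0.081 + 0.025132 = 0.032672 ≈ 0.0327


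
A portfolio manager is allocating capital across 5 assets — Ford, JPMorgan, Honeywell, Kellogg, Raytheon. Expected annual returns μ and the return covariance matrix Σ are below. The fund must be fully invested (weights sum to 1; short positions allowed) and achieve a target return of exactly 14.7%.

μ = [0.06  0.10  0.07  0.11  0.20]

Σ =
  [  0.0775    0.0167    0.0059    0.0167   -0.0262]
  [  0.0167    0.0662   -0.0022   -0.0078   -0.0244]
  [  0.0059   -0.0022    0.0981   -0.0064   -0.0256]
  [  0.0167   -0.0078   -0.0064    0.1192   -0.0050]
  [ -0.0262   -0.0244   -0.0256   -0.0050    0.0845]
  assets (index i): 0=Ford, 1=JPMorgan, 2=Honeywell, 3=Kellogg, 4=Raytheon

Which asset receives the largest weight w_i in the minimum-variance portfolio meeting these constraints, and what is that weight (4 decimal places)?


Raytheon (0.4956)

p=Σ⁻¹μ = [1.1507  2.9900  1.8973  1.2368  4.2350]
q=Σ⁻¹𝟙 = [14.0049  24.1709  18.1991  10.2139  29.2742]
a=μᵀp=1.483892  b=𝟙ᵀp=11.509684  c=𝟙ᵀq=95.863001  D=ac−b²=9.777493
λ₁=(c·0.147−b)/D = (95.863001·0.147−11.509684)/9.777493 = 0.264094
λ₂=(a−b·0.147)/D = (1.483892−11.509684·0.147)/9.777493 = -0.021277
w* = 0.264094·p + -0.021277·q:
  w_0 = 0.264094·1.1507 + -0.021277·14.0049 = 0.0059  (Ford)
  w_1 = 0.264094·2.9900 + -0.021277·24.1709 = 0.2754  (JPMorgan)
  w_2 = 0.264094·1.8973 + -0.021277·18.1991 = 0.1138  (Honeywell)
  w_3 = 0.264094·1.2368 + -0.021277·10.2139 = 0.1093  (Kellogg)
  w_4 = 0.264094·4.2350 + -0.021277·29.2742 = 0.4956  (Raytheon)
Σw_i=1.0000  μᵀw=0.1470
σ²=wᵀΣw=λ₁·μ_p+λ₂ = 0.264094·0.147 + -0.021277 = 0.017545 ≈ 0.0175


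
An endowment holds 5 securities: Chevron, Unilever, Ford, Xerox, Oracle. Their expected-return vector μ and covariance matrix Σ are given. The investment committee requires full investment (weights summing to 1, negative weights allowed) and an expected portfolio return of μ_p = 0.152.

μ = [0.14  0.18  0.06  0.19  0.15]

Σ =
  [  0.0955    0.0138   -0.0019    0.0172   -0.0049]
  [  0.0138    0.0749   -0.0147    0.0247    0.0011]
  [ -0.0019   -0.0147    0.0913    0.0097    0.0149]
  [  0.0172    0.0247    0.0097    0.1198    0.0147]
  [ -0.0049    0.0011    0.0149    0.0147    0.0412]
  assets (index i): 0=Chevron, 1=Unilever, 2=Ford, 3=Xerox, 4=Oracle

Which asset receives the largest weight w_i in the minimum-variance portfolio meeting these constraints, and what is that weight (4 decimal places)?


Oracle (0.4371)

x=Σ⁻¹μ = [1.2592  2.0213  0.3965  0.5390  3.4008]
y=Σ⁻¹𝟙 = [9.7353  12.8396  9.6548  0.9106  21.2703]
a=μᵀx=1.176458  b=𝟙ᵀx=7.616922  c=𝟙ᵀy=54.410601  D=ac−b²=5.994302
λ₁=(c·0.152−b)/D = (54.410601·0.152−7.616922)/5.994302 = 0.109018
λ₂=(a−b·0.152)/D = (1.176458−7.616922·0.152)/5.994302 = 0.003117
w* = 0.109018·x + 0.003117·y:
  w_0 = 0.109018·1.2592 + 0.003117·9.7353 = 0.1676  (Chevron)
  w_1 = 0.109018·2.0213 + 0.003117·12.8396 = 0.2604  (Unilever)
  w_2 = 0.109018·0.3965 + 0.003117·9.6548 = 0.0733  (Ford)
  w_3 = 0.109018·0.5390 + 0.003117·0.9106 = 0.0616  (Xerox)
  w_4 = 0.109018·3.4008 + 0.003117·21.2703 = 0.4371  (Oracle)
Σw_i=1.0000  μᵀw=0.1520
σ²=wᵀΣw=λ₁·μ_p+λ₂ = 0.109018·0.152 + 0.003117 = 0.019688 ≈ 0.0197


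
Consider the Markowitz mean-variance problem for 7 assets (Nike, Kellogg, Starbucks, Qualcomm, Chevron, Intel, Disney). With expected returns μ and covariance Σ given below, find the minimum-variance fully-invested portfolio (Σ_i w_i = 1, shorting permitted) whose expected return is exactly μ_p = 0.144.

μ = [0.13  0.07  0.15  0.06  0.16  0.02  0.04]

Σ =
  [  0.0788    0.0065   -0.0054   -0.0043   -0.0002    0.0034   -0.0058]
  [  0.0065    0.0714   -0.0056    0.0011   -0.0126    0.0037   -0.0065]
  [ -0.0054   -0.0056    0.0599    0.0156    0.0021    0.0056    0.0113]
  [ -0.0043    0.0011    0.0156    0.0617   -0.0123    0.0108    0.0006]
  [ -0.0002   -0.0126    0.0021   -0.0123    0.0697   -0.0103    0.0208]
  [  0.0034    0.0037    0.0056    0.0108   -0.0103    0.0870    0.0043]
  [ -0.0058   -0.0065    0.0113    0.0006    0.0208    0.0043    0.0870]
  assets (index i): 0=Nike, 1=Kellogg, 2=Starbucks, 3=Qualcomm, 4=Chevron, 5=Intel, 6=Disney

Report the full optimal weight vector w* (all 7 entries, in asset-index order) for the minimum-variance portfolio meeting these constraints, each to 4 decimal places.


0.2102  0.1448  0.3372  0.0721  0.3478  -0.0237  -0.0884

p=Σ⁻¹μ = [1.7295  1.4563  2.4923  0.9650  2.7785  0.1649  -0.3189]
q=Σ⁻¹𝟙 = [13.1465  17.0758  12.5217  15.7692  19.2269  9.4285  6.8485]
a=μᵀp=1.193624  b=𝟙ᵀp=9.267573  c=𝟙ᵀq=94.017167  D=ac−b²=26.333243
λ₁=(c·0.144−b)/D = (94.017167·0.144−9.267573)/26.333243 = 0.162187
λ₂=(a−b·0.144)/D = (1.193624−9.267573·0.144)/26.333243 = -0.005351
w* = 0.162187·p + -0.005351·q:
  w_0 = 0.162187·1.7295 + -0.005351·13.1465 = 0.2102  (Nike)
  w_1 = 0.162187·1.4563 + -0.005351·17.0758 = 0.1448  (Kellogg)
  w_2 = 0.162187·2.4923 + -0.005351·12.5217 = 0.3372  (Starbucks)
  w_3 = 0.162187·0.9650 + -0.005351·15.7692 = 0.0721  (Qualcomm)
  w_4 = 0.162187·2.7785 + -0.005351·19.2269 = 0.3478  (Chevron)
  w_5 = 0.162187·0.1649 + -0.005351·9.4285 = -0.0237  (Intel)
  w_6 = 0.162187·-0.3189 + -0.005351·6.8485 = -0.0884  (Disney)
Σw_i=1.0000  μᵀw=0.1440
σ²=wᵀΣw=λ₁·μ_p+λ₂ = 0.162187·0.144 + -0.005351 = 0.018004 ≈ 0.0180


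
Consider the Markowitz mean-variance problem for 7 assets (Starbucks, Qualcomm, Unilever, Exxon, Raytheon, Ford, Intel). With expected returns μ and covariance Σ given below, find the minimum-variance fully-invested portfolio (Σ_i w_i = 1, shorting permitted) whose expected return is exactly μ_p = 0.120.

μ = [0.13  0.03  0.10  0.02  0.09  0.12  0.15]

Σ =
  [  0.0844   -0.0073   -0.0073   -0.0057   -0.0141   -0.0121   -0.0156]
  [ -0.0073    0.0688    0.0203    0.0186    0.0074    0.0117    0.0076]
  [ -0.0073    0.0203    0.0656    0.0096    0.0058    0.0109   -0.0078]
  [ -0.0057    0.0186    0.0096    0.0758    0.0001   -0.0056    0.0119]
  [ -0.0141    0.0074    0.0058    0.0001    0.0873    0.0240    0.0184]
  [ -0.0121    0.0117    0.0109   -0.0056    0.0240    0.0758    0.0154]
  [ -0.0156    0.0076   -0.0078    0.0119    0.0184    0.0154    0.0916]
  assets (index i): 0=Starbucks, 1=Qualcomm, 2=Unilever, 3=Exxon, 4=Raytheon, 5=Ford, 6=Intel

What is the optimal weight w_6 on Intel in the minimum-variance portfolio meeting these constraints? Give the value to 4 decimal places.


x=Σ⁻¹μ = [2.2907  -0.3618  1.8577  0.0787  0.5870  1.1734  1.8905]
y=Σ⁻¹𝟙 = [18.8211  6.3002  12.7183  10.5659  8.3817  9.4843  10.0318]
a=μᵀx=0.951482  b=𝟙ᵀx=7.516143  c=𝟙ᵀy=76.303363  D=ac−b²=16.108893
λ₁=(c·0.120−b)/D = (76.303363·0.120−7.516143)/16.108893 = 0.101823
λ₂=(a−b·0.120)/D = (0.951482−7.516143·0.120)/16.108893 = 0.003076
w* = 0.101823·x + 0.003076·y:
  w_0 = 0.101823·2.2907 + 0.003076·18.8211 = 0.2911  (Starbucks)
  w_1 = 0.101823·-0.3618 + 0.003076·6.3002 = -0.0175  (Qualcomm)
  w_2 = 0.101823·1.8577 + 0.003076·12.7183 = 0.2283  (Unilever)
  w_3 = 0.101823·0.0787 + 0.003076·10.5659 = 0.0405  (Exxon)
  w_4 = 0.101823·0.5870 + 0.003076·8.3817 = 0.0856  (Raytheon)
  w_5 = 0.101823·1.1734 + 0.003076·9.4843 = 0.1486  (Ford)
  w_6 = 0.101823·1.8905 + 0.003076·10.0318 = 0.2233  (Intel)
Σw_i=1.0000  μᵀw=0.1200
σ²=wᵀΣw=λ₁·μ_p+λ₂ = 0.101823·0.120 + 0.003076 = 0.015294 ≈ 0.0153

0.2233


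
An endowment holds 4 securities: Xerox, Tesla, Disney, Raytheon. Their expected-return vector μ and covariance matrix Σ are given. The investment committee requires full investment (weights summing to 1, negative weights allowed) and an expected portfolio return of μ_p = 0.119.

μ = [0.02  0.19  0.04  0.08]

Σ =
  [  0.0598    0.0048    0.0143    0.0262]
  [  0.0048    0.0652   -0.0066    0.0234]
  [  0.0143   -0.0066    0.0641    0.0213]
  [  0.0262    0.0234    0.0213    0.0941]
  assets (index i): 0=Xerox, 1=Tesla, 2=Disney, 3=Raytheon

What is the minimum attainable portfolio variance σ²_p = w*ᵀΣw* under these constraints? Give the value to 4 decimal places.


u=Σ⁻¹μ = [-0.1024  3.0617  0.9982  -0.1086]
v=Σ⁻¹𝟙 = [11.9420  15.9144  14.5588  0.0491]
a=μᵀu=0.610910  b=𝟙ᵀu=3.848851  c=𝟙ᵀv=42.464296  D=ac−b²=11.128191
λ₁=(c·0.119−b)/D = (42.464296·0.119−3.848851)/11.128191 = 0.108230
λ₂=(a−b·0.119)/D = (0.610910−3.848851·0.119)/11.128191 = 0.013740
w* = 0.108230·u + 0.013740·v:
  w_0 = 0.108230·-0.1024 + 0.013740·11.9420 = 0.1530  (Xerox)
  w_1 = 0.108230·3.0617 + 0.013740·15.9144 = 0.5500  (Tesla)
  w_2 = 0.108230·0.9982 + 0.013740·14.5588 = 0.3081  (Disney)
  w_3 = 0.108230·-0.1086 + 0.013740·0.0491 = -0.0111  (Raytheon)
Σw_i=1.0000  μᵀw=0.1190
σ²=wᵀΣw=λ₁·μ_p+λ₂ = 0.108230·0.119 + 0.013740 = 0.026619 ≈ 0.0266

0.0266


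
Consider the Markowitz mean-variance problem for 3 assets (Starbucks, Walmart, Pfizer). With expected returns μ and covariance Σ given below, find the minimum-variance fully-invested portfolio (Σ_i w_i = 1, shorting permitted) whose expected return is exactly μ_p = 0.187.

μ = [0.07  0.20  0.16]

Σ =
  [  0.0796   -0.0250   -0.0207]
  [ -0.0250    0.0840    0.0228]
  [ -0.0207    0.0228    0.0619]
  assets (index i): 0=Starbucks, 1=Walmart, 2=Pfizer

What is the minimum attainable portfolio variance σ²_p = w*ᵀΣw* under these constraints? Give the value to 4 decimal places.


0.0548

u=Σ⁻¹μ = [2.2702  2.3877  2.4645]
v=Σ⁻¹𝟙 = [21.5418  13.3060  18.4578]
a=μᵀu=1.030770  b=𝟙ᵀu=7.122381  c=𝟙ᵀv=53.305636  D=ac−b²=4.217546
λ₁=(c·0.187−b)/D = (53.305636·0.187−7.122381)/4.217546 = 0.674746
λ₂=(a−b·0.187)/D = (1.030770−7.122381·0.187)/4.217546 = -0.071396
w* = 0.674746·u + -0.071396·v:
  w_0 = 0.674746·2.2702 + -0.071396·21.5418 = -0.0062  (Starbucks)
  w_1 = 0.674746·2.3877 + -0.071396·13.3060 = 0.6611  (Walmart)
  w_2 = 0.674746·2.4645 + -0.071396·18.4578 = 0.3451  (Pfizer)
Σw_i=1.0000  μᵀw=0.1870
σ²=wᵀΣw=λ₁·μ_p+λ₂ = 0.674746·0.187 + -0.071396 = 0.054782 ≈ 0.0548


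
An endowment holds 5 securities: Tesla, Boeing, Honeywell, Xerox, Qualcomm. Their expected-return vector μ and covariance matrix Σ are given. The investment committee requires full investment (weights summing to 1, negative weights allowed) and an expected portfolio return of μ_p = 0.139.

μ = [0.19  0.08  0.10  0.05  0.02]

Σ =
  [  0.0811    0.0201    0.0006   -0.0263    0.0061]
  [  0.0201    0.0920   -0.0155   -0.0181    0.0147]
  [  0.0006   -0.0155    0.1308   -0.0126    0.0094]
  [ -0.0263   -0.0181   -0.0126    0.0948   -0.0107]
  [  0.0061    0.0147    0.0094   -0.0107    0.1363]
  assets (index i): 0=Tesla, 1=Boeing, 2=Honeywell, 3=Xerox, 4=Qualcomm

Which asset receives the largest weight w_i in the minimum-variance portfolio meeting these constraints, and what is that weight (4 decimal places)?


p=Σ⁻¹μ = [2.6457  0.7613  0.9909  1.5383  -0.0014]
q=Σ⁻¹𝟙 = [14.9788  12.1272  10.4120  19.0963  6.1395]
a=μᵀp=0.739575  b=𝟙ᵀp=5.934943  c=𝟙ᵀq=62.753757  D=ac−b²=11.187586
λ₁=(c·0.139−b)/D = (62.753757·0.139−5.934943)/11.187586 = 0.249190
λ₂=(a−b·0.139)/D = (0.739575−5.934943·0.139)/11.187586 = -0.007632
w* = 0.249190·p + -0.007632·q:
  w_0 = 0.249190·2.6457 + -0.007632·14.9788 = 0.5450  (Tesla)
  w_1 = 0.249190·0.7613 + -0.007632·12.1272 = 0.0972  (Boeing)
  w_2 = 0.249190·0.9909 + -0.007632·10.4120 = 0.1675  (Honeywell)
  w_3 = 0.249190·1.5383 + -0.007632·19.0963 = 0.2376  (Xerox)
  w_4 = 0.249190·-0.0014 + -0.007632·6.1395 = -0.0472  (Qualcomm)
Σw_i=1.0000  μᵀw=0.1390
σ²=wᵀΣw=λ₁·μ_p+λ₂ = 0.249190·0.139 + -0.007632 = 0.027006 ≈ 0.0270

Tesla (0.5450)


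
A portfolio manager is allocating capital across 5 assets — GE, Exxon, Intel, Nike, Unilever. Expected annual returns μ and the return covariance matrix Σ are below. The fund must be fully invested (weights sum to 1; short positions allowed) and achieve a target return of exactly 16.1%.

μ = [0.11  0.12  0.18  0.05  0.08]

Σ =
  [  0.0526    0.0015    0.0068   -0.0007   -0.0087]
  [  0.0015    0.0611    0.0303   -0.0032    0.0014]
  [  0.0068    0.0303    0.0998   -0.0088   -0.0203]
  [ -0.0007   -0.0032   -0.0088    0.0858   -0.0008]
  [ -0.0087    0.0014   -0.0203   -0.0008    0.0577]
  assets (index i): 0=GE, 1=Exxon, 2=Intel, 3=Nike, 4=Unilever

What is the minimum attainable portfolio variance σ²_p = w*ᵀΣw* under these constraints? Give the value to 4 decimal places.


0.0523

g=Σ⁻¹μ = [2.2217  0.9440  1.9269  0.8560  2.3884]
h=Σ⁻¹𝟙 = [21.4646  10.2031  11.6690  13.6370  24.6143]
a=μᵀg=0.938372  b=𝟙ᵀg=8.336889  c=𝟙ᵀh=81.588000  D=ac−b²=7.056186
λ₁=(c·0.161−b)/D = (81.588000·0.161−8.336889)/7.056186 = 0.680081
λ₂=(a−b·0.161)/D = (0.938372−8.336889·0.161)/7.056186 = -0.057236
w* = 0.680081·g + -0.057236·h:
  w_0 = 0.680081·2.2217 + -0.057236·21.4646 = 0.2824  (GE)
  w_1 = 0.680081·0.9440 + -0.057236·10.2031 = 0.0580  (Exxon)
  w_2 = 0.680081·1.9269 + -0.057236·11.6690 = 0.6426  (Intel)
  w_3 = 0.680081·0.8560 + -0.057236·13.6370 = -0.1984  (Nike)
  w_4 = 0.680081·2.3884 + -0.057236·24.6143 = 0.2155  (Unilever)
Σw_i=1.0000  μᵀw=0.1610
σ²=wᵀΣw=λ₁·μ_p+λ₂ = 0.680081·0.161 + -0.057236 = 0.052257 ≈ 0.0523


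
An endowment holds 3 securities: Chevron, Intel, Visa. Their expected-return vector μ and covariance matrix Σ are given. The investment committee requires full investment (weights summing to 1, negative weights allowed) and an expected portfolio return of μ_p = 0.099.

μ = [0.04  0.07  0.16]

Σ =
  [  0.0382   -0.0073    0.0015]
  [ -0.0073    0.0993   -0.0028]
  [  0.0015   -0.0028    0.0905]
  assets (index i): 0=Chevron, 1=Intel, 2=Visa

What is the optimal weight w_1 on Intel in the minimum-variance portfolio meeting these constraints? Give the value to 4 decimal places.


0.2262

x=Σ⁻¹μ = [1.1377  0.8386  1.7750]
y=Σ⁻¹𝟙 = [28.1260  12.4475  10.9687]
a=μᵀx=0.388218  b=𝟙ᵀx=3.751348  c=𝟙ᵀy=51.542120  D=ac−b²=5.936971
λ₁=(c·0.099−b)/D = (51.542120·0.099−3.751348)/5.936971 = 0.227611
λ₂=(a−b·0.099)/D = (0.388218−3.751348·0.099)/5.936971 = 0.002836
w* = 0.227611·x + 0.002836·y:
  w_0 = 0.227611·1.1377 + 0.002836·28.1260 = 0.3387  (Chevron)
  w_1 = 0.227611·0.8386 + 0.002836·12.4475 = 0.2262  (Intel)
  w_2 = 0.227611·1.7750 + 0.002836·10.9687 = 0.4351  (Visa)
Σw_i=1.0000  μᵀw=0.0990
σ²=wᵀΣw=λ₁·μ_p+λ₂ = 0.227611·0.099 + 0.002836 = 0.025369 ≈ 0.0254


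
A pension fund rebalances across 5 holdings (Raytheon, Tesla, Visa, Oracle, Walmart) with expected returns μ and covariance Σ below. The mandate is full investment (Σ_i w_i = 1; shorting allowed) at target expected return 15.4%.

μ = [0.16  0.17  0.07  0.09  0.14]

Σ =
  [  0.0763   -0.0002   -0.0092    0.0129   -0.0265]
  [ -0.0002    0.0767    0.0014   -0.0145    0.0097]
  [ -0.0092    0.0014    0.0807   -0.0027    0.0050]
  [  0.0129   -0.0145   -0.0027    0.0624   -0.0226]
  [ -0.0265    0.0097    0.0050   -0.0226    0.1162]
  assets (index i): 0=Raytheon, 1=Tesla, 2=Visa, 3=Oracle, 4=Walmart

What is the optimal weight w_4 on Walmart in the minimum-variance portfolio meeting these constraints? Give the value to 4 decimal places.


x=Σ⁻¹μ = [2.5404  2.3756  1.0681  2.2302  1.9737]
y=Σ⁻¹𝟙 = [16.1884  15.1482  13.8014  22.1364  14.7447]
a=μᵀx=1.362113  b=𝟙ᵀx=10.187977  c=𝟙ᵀy=82.019129  D=ac−b²=7.924479
λ₁=(c·0.154−b)/D = (82.019129·0.154−10.187977)/7.924479 = 0.308281
λ₂=(a−b·0.154)/D = (1.362113−10.187977·0.154)/7.924479 = -0.026101
w* = 0.308281·x + -0.026101·y:
  w_0 = 0.308281·2.5404 + -0.026101·16.1884 = 0.3606  (Raytheon)
  w_1 = 0.308281·2.3756 + -0.026101·15.1482 = 0.3370  (Tesla)
  w_2 = 0.308281·1.0681 + -0.026101·13.8014 = -0.0309  (Visa)
  w_3 = 0.308281·2.2302 + -0.026101·22.1364 = 0.1097  (Oracle)
  w_4 = 0.308281·1.9737 + -0.026101·14.7447 = 0.2236  (Walmart)
Σw_i=1.0000  μᵀw=0.1540
σ²=wᵀΣw=λ₁·μ_p+λ₂ = 0.308281·0.154 + -0.026101 = 0.021375 ≈ 0.0214

0.2236
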